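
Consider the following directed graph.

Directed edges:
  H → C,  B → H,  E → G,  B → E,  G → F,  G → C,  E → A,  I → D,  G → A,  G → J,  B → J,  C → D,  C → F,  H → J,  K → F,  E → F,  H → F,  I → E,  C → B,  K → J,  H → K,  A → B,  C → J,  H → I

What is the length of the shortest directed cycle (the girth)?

3

For each vertex v, BFS finds the shortest path from v back to v.
The shortest such closed walk is H → C → B → H, length 3.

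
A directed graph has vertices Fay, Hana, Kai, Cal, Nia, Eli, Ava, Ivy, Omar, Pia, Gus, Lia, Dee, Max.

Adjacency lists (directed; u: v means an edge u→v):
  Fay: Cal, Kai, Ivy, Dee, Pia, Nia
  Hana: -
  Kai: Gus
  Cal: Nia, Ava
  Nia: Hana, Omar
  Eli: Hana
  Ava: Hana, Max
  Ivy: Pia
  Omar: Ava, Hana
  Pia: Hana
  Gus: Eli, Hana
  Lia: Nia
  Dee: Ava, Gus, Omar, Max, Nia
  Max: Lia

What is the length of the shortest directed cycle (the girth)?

5

For each vertex v, BFS finds the shortest path from v back to v.
The shortest such closed walk is Max → Lia → Nia → Omar → Ava → Max, length 5.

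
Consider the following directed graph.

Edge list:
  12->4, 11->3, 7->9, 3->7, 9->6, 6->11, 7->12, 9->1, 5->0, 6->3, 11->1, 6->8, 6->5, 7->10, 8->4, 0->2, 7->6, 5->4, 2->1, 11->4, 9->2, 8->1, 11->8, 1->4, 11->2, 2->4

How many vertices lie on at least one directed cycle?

A vertex is on a directed cycle iff it belongs to a strongly connected component of size ≥ 2 (or has a self-loop).
The vertices on cycles are {3, 6, 7, 9, 11} — 5 in total.

5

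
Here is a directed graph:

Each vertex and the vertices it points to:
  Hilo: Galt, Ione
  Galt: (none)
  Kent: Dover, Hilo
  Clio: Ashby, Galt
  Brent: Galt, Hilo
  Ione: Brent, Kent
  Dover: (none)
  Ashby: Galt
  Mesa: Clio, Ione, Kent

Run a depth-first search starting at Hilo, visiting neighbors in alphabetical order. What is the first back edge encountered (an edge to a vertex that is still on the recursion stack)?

Brent->Hilo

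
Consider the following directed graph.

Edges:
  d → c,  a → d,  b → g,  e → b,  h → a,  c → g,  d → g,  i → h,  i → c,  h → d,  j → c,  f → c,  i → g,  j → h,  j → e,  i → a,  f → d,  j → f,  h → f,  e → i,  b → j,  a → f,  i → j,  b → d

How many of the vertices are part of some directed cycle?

4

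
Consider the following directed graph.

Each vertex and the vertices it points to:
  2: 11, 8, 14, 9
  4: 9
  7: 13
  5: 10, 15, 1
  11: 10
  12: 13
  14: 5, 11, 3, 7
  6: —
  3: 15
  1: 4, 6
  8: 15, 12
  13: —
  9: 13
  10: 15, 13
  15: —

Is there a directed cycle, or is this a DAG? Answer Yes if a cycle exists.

DFS with white/gray/black marking, starting from 13:
13 gray
13 black
2 gray
  11 gray
    10 gray
      15 gray
      15 black
      10→13: 13 black — skip
    10 black
  11 black
  8 gray
    8→15: 15 black — skip
    12 gray
      12→13: 13 black — skip
    12 black
  8 black
  14 gray
    5 gray
      5→10: 10 black — skip
      5→15: 15 black — skip
      1 gray
        4 gray
          9 gray
            9→13: 13 black — skip
          9 black
        4 black
        6 gray
        6 black
      1 black
    5 black
    14→11: 11 black — skip
    3 gray
      3→15: 15 black — skip
    3 black
    7 gray
      7→13: 13 black — skip
    7 black
  14 black
  2→9: 9 black — skip
2 black
Every edge goes to a white or black vertex — no back edge, so the graph is acyclic.

No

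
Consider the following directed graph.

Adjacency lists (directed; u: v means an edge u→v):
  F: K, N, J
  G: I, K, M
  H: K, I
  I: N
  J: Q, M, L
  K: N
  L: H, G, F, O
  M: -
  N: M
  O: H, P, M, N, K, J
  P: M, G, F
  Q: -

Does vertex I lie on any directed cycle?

No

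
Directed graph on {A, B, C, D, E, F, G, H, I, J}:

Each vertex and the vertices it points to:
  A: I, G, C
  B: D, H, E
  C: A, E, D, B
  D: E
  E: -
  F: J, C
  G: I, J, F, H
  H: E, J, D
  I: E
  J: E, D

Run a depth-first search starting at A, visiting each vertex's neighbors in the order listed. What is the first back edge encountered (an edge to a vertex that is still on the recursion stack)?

C->A

DFS from A (visiting each vertex's neighbors in the order listed); mark gray on enter, black on exit:
A gray
  I gray
    E gray
    E black
  I black
  G gray
    G→I: I black — skip
    J gray
      J→E: E black — skip
      D gray
        D→E: E black — skip
      D black
    J black
    F gray
      F→J: J black — skip
      C gray
        C→A: A is gray → back edge
First back edge: C → A.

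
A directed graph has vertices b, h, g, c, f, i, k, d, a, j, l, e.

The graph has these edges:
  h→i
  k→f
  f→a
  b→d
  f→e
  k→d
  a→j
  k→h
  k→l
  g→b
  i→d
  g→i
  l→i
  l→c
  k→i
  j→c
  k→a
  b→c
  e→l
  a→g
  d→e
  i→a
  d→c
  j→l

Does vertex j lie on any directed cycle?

Yes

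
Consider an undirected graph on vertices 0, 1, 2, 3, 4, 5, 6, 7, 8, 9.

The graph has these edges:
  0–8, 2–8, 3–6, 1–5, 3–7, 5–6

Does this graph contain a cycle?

No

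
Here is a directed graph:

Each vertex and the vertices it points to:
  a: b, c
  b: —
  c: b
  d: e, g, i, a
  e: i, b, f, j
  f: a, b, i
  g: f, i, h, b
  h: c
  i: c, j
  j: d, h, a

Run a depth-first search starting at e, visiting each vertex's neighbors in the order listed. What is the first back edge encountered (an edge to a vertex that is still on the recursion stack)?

d→e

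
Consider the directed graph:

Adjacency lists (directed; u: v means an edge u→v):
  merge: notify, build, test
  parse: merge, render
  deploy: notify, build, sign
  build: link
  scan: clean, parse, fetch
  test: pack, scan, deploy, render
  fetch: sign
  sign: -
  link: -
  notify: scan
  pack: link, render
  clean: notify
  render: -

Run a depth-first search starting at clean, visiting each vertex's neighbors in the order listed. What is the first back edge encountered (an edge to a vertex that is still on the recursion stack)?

scan->clean

DFS from clean (visiting each vertex's neighbors in the order listed); mark gray on enter, black on exit:
clean gray
  notify gray
    scan gray
      scan→clean: clean is gray → back edge
First back edge: scan → clean.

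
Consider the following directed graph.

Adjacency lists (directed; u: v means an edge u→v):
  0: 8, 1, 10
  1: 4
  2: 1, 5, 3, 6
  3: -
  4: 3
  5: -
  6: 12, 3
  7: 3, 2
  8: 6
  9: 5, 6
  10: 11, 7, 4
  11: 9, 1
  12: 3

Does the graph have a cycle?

No

DFS with white/gray/black marking, starting from 0:
0 gray
  8 gray
    6 gray
      12 gray
        3 gray
        3 black
      12 black
      6→3: 3 black — skip
    6 black
  8 black
  1 gray
    4 gray
      4→3: 3 black — skip
    4 black
  1 black
  10 gray
    11 gray
      9 gray
        5 gray
        5 black
        9→6: 6 black — skip
      9 black
      11→1: 1 black — skip
    11 black
    7 gray
      7→3: 3 black — skip
      2 gray
        2→1: 1 black — skip
        2→5: 5 black — skip
        2→3: 3 black — skip
        2→6: 6 black — skip
      2 black
    7 black
    10→4: 4 black — skip
  10 black
0 black
Every edge goes to a white or black vertex — no back edge, so the graph is acyclic.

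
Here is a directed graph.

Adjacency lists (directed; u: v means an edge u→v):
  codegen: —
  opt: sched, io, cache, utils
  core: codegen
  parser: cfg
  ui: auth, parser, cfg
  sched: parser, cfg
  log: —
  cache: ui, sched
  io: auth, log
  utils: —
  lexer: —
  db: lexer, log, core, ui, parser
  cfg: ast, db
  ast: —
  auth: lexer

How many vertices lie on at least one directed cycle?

4

A vertex is on a directed cycle iff it belongs to a strongly connected component of size ≥ 2 (or has a self-loop).
The vertices on cycles are {db, ui, cfg, parser} — 4 in total.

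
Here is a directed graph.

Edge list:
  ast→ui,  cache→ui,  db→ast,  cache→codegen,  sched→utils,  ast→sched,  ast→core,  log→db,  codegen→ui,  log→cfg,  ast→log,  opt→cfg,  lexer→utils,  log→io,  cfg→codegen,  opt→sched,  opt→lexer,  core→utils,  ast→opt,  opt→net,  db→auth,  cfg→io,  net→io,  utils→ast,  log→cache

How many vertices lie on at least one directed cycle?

8

A vertex is on a directed cycle iff it belongs to a strongly connected component of size ≥ 2 (or has a self-loop).
The vertices on cycles are {db, ast, log, opt, core, lexer, sched, utils} — 8 in total.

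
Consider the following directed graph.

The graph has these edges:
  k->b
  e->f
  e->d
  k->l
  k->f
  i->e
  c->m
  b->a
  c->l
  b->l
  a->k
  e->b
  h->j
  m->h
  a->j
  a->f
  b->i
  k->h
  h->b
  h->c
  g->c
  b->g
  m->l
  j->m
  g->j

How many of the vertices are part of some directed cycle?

10

A vertex is on a directed cycle iff it belongs to a strongly connected component of size ≥ 2 (or has a self-loop).
The vertices on cycles are {a, b, c, e, g, h, i, j, k, m} — 10 in total.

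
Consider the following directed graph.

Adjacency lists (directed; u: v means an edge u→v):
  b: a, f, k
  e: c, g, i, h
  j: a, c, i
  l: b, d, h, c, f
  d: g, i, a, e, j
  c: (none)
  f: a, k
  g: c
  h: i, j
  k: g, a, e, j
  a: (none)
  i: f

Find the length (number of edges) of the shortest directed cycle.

4

For each vertex v, BFS finds the shortest path from v back to v.
The shortest such closed walk is e → i → f → k → e, length 4.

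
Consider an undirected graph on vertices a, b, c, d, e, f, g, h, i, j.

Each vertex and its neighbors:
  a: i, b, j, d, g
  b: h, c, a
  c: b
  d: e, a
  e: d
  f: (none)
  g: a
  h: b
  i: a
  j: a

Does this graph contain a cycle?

DFS, tracking each vertex's parent; an edge to a visited non-parent vertex closes a cycle.
Start from j:
visit j (parent –)
  visit a (parent j)
    visit i (parent a)
      i–a: parent, skip
    visit b (parent a)
      visit h (parent b)
        h–b: parent, skip
      visit c (parent b)
        c–b: parent, skip
      b–a: parent, skip
    a–j: parent, skip
    visit d (parent a)
      visit e (parent d)
        e–d: parent, skip
      d–a: parent, skip
    visit g (parent a)
      g–a: parent, skip
visit f (parent –)
No non-parent visited neighbor found — the graph is a forest.

No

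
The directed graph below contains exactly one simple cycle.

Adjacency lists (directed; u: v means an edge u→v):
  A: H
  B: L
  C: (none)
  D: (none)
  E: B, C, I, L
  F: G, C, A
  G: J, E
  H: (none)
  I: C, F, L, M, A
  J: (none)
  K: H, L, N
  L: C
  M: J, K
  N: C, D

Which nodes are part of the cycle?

E, F, G, I

DFS with gray/black marking from I:
I gray
  C gray
  C black
  F gray
    G gray
      J gray
      J black
      E gray
        B gray
          L gray
            L→C: C black — skip
          L black
        B black
        E→C: C black — skip
        E→I: I is gray → back edge
Back edge closes the cycle I → F → G → E → I; its vertices are {E, F, G, I}.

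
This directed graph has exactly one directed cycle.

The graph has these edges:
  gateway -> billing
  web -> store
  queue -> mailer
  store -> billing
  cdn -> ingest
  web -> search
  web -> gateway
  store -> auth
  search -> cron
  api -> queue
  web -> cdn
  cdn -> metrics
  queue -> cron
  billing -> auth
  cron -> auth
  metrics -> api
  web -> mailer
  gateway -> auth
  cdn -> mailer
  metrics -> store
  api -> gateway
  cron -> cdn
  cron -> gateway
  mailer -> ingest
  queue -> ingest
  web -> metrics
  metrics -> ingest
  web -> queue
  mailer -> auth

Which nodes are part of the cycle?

DFS with gray/black marking from cdn:
cdn gray
  ingest gray
  ingest black
  metrics gray
    metrics→ingest: ingest black — skip
    api gray
      queue gray
        queue→ingest: ingest black — skip
        mailer gray
          auth gray
          auth black
          mailer→ingest: ingest black — skip
        mailer black
        cron gray
          cron→auth: auth black — skip
          cron→cdn: cdn is gray → back edge
Back edge closes the cycle cdn → metrics → api → queue → cron → cdn; its vertices are {api, cdn, cron, queue, metrics}.

api, cdn, cron, queue, metrics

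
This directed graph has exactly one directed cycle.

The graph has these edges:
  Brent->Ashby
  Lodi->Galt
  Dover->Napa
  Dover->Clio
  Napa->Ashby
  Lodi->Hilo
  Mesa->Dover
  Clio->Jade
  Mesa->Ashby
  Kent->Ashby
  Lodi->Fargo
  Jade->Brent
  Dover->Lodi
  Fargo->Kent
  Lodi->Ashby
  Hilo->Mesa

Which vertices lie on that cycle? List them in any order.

Hilo, Lodi, Mesa, Dover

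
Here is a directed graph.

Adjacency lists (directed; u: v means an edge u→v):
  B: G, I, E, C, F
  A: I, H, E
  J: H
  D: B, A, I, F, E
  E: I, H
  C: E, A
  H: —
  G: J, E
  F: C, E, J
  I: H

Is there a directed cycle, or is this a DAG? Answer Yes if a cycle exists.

DFS with white/gray/black marking, starting from H:
H gray
H black
B gray
  G gray
    J gray
      J→H: H black — skip
    J black
    E gray
      I gray
        I→H: H black — skip
      I black
      E→H: H black — skip
    E black
  G black
  B→I: I black — skip
  B→E: E black — skip
  C gray
    C→E: E black — skip
    A gray
      A→I: I black — skip
      A→H: H black — skip
      A→E: E black — skip
    A black
  C black
  F gray
    F→C: C black — skip
    F→E: E black — skip
    F→J: J black — skip
  F black
B black
D gray
  D→B: B black — skip
  D→A: A black — skip
  D→I: I black — skip
  D→F: F black — skip
  D→E: E black — skip
D black
Every edge goes to a white or black vertex — no back edge, so the graph is acyclic.

No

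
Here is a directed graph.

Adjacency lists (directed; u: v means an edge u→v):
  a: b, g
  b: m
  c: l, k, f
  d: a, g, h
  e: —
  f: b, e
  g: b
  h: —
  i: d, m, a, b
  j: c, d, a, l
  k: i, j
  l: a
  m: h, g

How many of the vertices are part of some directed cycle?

A vertex is on a directed cycle iff it belongs to a strongly connected component of size ≥ 2 (or has a self-loop).
The vertices on cycles are {b, c, g, j, k, m} — 6 in total.

6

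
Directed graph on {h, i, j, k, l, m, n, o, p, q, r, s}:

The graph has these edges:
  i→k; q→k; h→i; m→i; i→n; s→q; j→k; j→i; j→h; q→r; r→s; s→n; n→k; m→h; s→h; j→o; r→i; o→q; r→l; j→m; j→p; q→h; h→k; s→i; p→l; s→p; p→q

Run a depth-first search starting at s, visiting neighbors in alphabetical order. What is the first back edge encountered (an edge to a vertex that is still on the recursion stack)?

DFS from s (visiting neighbors in alphabetical order); mark gray on enter, black on exit:
s gray
  h gray
    i gray
      k gray
      k black
      n gray
        n→k: k black — skip
      n black
    i black
    h→k: k black — skip
  h black
  s→i: i black — skip
  s→n: n black — skip
  p gray
    l gray
    l black
    q gray
      q→h: h black — skip
      q→k: k black — skip
      r gray
        r→i: i black — skip
        r→l: l black — skip
        r→s: s is gray → back edge
First back edge: r → s.

r->s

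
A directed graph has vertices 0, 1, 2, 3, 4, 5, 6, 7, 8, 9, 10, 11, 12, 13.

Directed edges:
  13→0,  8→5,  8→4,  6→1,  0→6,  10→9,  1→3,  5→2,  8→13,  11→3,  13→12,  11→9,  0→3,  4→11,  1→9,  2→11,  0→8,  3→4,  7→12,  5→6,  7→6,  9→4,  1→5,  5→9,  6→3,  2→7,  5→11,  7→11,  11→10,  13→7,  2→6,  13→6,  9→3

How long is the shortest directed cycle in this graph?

For each vertex v, BFS finds the shortest path from v back to v.
The shortest such closed walk is 8 → 13 → 0 → 8, length 3.

3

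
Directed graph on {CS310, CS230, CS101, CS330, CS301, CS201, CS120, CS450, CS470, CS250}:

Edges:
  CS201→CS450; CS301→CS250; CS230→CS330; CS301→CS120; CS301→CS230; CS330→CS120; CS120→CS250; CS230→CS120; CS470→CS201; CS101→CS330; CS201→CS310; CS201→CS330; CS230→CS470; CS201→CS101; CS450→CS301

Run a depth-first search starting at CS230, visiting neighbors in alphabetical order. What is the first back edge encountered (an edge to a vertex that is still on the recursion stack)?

CS301->CS230

DFS from CS230 (visiting neighbors in alphabetical order); mark gray on enter, black on exit:
CS230 gray
  CS120 gray
    CS250 gray
    CS250 black
  CS120 black
  CS330 gray
    CS330→CS120: CS120 black — skip
  CS330 black
  CS470 gray
    CS201 gray
      CS101 gray
        CS101→CS330: CS330 black — skip
      CS101 black
      CS310 gray
      CS310 black
      CS201→CS330: CS330 black — skip
      CS450 gray
        CS301 gray
          CS301→CS120: CS120 black — skip
          CS301→CS230: CS230 is gray → back edge
First back edge: CS301 → CS230.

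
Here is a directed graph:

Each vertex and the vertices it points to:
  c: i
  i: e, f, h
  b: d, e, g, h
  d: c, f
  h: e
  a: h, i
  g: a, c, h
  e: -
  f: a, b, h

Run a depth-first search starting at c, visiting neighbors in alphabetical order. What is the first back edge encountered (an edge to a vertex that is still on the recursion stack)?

a->i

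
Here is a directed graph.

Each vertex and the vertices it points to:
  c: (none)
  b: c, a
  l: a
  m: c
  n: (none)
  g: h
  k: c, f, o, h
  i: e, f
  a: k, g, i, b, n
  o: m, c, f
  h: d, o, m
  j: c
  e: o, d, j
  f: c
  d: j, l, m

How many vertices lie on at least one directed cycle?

9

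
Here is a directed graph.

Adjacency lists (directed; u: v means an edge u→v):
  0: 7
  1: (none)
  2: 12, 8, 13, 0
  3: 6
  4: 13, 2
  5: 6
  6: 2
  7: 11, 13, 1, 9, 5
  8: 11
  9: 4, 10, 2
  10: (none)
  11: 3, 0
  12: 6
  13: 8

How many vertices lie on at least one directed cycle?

12

A vertex is on a directed cycle iff it belongs to a strongly connected component of size ≥ 2 (or has a self-loop).
The vertices on cycles are {0, 2, 3, 4, 5, 6, 7, 8, 9, 11, 12, 13} — 12 in total.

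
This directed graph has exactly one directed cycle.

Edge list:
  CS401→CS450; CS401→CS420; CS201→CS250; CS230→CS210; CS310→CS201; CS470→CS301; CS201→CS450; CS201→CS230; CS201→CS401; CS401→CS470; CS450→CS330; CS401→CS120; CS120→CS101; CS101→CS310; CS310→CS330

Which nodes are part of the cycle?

DFS with gray/black marking from CS201:
CS201 gray
  CS230 gray
    CS210 gray
    CS210 black
  CS230 black
  CS450 gray
    CS330 gray
    CS330 black
  CS450 black
  CS250 gray
  CS250 black
  CS401 gray
    CS120 gray
      CS101 gray
        CS310 gray
          CS310→CS330: CS330 black — skip
          CS310→CS201: CS201 is gray → back edge
Back edge closes the cycle CS201 → CS401 → CS120 → CS101 → CS310 → CS201; its vertices are {CS101, CS120, CS201, CS310, CS401}.

CS101, CS120, CS201, CS310, CS401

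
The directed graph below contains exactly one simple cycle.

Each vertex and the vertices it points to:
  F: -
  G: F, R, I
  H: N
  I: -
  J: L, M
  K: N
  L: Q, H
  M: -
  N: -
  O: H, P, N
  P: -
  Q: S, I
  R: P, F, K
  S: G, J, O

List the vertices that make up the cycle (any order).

J, L, Q, S

DFS with gray/black marking from Q:
Q gray
  S gray
    G gray
      F gray
      F black
      R gray
        P gray
        P black
        R→F: F black — skip
        K gray
          N gray
          N black
        K black
      R black
      I gray
      I black
    G black
    J gray
      L gray
        L→Q: Q is gray → back edge
Back edge closes the cycle Q → S → J → L → Q; its vertices are {J, L, Q, S}.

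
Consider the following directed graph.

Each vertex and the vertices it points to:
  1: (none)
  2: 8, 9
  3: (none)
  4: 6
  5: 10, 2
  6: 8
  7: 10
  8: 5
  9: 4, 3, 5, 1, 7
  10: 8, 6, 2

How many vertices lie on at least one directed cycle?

8

A vertex is on a directed cycle iff it belongs to a strongly connected component of size ≥ 2 (or has a self-loop).
The vertices on cycles are {2, 4, 5, 6, 7, 8, 9, 10} — 8 in total.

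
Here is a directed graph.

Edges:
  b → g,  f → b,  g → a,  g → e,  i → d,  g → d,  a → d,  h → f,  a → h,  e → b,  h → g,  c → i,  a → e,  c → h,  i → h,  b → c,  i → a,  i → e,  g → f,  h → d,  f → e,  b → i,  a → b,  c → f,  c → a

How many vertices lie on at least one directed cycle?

A vertex is on a directed cycle iff it belongs to a strongly connected component of size ≥ 2 (or has a self-loop).
The vertices on cycles are {a, b, c, e, f, g, h, i} — 8 in total.

8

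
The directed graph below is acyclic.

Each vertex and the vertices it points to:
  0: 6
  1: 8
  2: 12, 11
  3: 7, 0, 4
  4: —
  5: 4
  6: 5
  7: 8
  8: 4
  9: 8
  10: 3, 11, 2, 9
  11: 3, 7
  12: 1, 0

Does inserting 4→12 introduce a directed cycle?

Yes

Adding 4→12 creates a cycle iff 12 can already reach 4.
Path from 12: 12 → 1 → 8 → 4.
So 12 → … → 4 → 12 is a cycle.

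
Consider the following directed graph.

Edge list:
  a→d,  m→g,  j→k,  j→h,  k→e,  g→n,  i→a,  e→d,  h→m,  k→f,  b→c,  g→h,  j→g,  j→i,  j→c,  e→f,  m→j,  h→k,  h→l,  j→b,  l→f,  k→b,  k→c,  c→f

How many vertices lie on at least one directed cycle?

A vertex is on a directed cycle iff it belongs to a strongly connected component of size ≥ 2 (or has a self-loop).
The vertices on cycles are {g, h, j, m} — 4 in total.

4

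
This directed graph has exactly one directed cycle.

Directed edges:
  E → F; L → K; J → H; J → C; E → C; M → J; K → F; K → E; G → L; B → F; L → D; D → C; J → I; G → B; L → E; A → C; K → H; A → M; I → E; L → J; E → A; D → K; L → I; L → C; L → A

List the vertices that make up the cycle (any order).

A, E, I, J, M

DFS with gray/black marking from J:
J gray
  I gray
    E gray
      A gray
        M gray
          M→J: J is gray → back edge
Back edge closes the cycle J → I → E → A → M → J; its vertices are {A, E, I, J, M}.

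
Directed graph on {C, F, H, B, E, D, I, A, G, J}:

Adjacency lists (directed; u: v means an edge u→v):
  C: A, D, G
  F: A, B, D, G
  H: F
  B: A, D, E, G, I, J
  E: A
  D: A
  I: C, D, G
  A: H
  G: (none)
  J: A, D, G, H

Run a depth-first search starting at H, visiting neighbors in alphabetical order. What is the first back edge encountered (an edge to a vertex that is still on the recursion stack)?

A→H

DFS from H (visiting neighbors in alphabetical order); mark gray on enter, black on exit:
H gray
  F gray
    A gray
      A→H: H is gray → back edge
First back edge: A → H.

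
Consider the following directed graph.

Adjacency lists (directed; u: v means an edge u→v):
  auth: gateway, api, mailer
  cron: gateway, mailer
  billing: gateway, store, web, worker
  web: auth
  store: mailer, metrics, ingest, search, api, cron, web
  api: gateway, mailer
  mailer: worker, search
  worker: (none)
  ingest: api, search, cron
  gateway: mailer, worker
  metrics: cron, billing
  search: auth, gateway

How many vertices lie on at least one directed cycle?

8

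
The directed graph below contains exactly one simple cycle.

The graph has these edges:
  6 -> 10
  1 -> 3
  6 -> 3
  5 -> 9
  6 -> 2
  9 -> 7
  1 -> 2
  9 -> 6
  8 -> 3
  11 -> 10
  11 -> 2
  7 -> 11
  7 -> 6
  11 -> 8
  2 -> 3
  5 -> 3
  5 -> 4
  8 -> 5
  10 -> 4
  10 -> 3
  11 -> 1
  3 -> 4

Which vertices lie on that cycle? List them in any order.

DFS with gray/black marking from 9:
9 gray
  7 gray
    11 gray
      2 gray
        3 gray
          4 gray
          4 black
        3 black
      2 black
      1 gray
        1→2: 2 black — skip
        1→3: 3 black — skip
      1 black
      10 gray
        10→4: 4 black — skip
        10→3: 3 black — skip
      10 black
      8 gray
        5 gray
          5→4: 4 black — skip
          5→3: 3 black — skip
          5→9: 9 is gray → back edge
Back edge closes the cycle 9 → 7 → 11 → 8 → 5 → 9; its vertices are {5, 7, 8, 9, 11}.

5, 7, 8, 9, 11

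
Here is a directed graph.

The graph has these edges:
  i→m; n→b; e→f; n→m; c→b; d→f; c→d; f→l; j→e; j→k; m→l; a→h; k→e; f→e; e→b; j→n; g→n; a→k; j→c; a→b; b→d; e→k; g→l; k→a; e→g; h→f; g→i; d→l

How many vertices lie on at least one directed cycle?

A vertex is on a directed cycle iff it belongs to a strongly connected component of size ≥ 2 (or has a self-loop).
The vertices on cycles are {a, b, d, e, f, g, h, k, n} — 9 in total.

9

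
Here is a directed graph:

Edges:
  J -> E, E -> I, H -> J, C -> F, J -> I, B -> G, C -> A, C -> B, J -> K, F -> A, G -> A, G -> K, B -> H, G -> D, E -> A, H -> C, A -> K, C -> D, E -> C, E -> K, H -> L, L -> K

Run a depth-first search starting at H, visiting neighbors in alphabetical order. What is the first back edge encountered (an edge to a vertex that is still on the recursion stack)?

B→H

DFS from H (visiting neighbors in alphabetical order); mark gray on enter, black on exit:
H gray
  C gray
    A gray
      K gray
      K black
    A black
    B gray
      G gray
        G→A: A black — skip
        D gray
        D black
        G→K: K black — skip
      G black
      B→H: H is gray → back edge
First back edge: B → H.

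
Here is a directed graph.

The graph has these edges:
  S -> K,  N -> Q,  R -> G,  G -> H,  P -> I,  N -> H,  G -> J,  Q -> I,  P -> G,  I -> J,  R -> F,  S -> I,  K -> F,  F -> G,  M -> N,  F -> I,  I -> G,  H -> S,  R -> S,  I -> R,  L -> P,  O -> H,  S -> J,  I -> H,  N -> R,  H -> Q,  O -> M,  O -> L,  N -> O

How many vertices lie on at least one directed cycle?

A vertex is on a directed cycle iff it belongs to a strongly connected component of size ≥ 2 (or has a self-loop).
The vertices on cycles are {F, G, H, I, K, M, N, O, Q, R, S} — 11 in total.

11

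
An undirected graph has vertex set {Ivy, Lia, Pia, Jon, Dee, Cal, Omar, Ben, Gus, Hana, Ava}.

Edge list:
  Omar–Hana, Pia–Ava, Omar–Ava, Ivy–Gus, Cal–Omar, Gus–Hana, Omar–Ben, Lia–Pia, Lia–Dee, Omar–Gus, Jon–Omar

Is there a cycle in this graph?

DFS, tracking each vertex's parent; an edge to a visited non-parent vertex closes a cycle.
Start from Dee:
visit Dee (parent –)
  visit Lia (parent Dee)
    visit Pia (parent Lia)
      visit Ava (parent Pia)
        Ava–Pia: parent, skip
        visit Omar (parent Ava)
          Omar–Ava: parent, skip
          visit Cal (parent Omar)
            Cal–Omar: parent, skip
          visit Ben (parent Omar)
            Ben–Omar: parent, skip
          visit Hana (parent Omar)
            Hana–Omar: parent, skip
            visit Gus (parent Hana)
              Gus–Omar: Omar visited and ≠ parent → cycle
Cycle: Omar – Hana – Gus – Omar.

Yes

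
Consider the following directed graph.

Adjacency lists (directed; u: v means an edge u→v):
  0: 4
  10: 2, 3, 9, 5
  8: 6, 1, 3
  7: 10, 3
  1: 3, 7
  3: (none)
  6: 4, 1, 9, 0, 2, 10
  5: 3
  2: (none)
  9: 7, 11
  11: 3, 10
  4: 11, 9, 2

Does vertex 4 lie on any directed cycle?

4 lies on a cycle iff there is a path from 4 back to itself.
Exploring from 4, it never reaches itself; equivalently, its strongly connected component is a singleton.

No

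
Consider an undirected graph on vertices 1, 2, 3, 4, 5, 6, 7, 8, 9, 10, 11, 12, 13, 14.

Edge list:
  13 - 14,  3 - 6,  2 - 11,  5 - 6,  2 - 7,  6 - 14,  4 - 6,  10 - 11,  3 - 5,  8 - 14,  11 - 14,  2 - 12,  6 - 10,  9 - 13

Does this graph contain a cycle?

Yes

DFS, tracking each vertex's parent; an edge to a visited non-parent vertex closes a cycle.
Start from 7:
visit 7 (parent –)
  visit 2 (parent 7)
    visit 11 (parent 2)
      visit 10 (parent 11)
        visit 6 (parent 10)
          visit 5 (parent 6)
            5–6: parent, skip
            visit 3 (parent 5)
              3–5: parent, skip
              3–6: 6 visited and ≠ parent → cycle
Cycle: 6 – 5 – 3 – 6.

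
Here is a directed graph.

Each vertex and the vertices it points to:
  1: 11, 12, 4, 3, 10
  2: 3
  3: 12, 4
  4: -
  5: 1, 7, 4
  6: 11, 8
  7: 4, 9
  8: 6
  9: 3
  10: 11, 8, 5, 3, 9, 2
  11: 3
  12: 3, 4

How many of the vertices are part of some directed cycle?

7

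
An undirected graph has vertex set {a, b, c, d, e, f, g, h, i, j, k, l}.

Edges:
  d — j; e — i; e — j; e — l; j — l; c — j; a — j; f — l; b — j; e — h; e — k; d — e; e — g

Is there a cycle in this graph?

Yes

DFS, tracking each vertex's parent; an edge to a visited non-parent vertex closes a cycle.
Start from c:
visit c (parent –)
  visit j (parent c)
    visit d (parent j)
      visit e (parent d)
        visit h (parent e)
          h–e: parent, skip
        e–d: parent, skip
        e–j: j visited and ≠ parent → cycle
Cycle: j – d – e – j.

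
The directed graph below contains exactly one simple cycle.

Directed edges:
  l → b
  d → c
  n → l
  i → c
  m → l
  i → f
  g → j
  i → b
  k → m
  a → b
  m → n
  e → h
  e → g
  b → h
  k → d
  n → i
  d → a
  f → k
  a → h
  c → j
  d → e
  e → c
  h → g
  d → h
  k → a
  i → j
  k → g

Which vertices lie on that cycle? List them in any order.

f, i, k, m, n

DFS with gray/black marking from k:
k gray
  d gray
    h gray
      g gray
        j gray
        j black
      g black
    h black
    a gray
      b gray
        b→h: h black — skip
      b black
      a→h: h black — skip
    a black
    e gray
      c gray
        c→j: j black — skip
      c black
      e→h: h black — skip
      e→g: g black — skip
    e black
    d→c: c black — skip
  d black
  k→g: g black — skip
  k→a: a black — skip
  m gray
    n gray
      l gray
        l→b: b black — skip
      l black
      i gray
        i→j: j black — skip
        i→c: c black — skip
        i→b: b black — skip
        f gray
          f→k: k is gray → back edge
Back edge closes the cycle k → m → n → i → f → k; its vertices are {f, i, k, m, n}.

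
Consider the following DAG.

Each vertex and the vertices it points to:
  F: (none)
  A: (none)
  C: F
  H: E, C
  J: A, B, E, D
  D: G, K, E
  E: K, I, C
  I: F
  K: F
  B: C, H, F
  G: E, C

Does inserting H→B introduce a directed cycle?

Yes

Adding H→B creates a cycle iff B can already reach H.
Path from B: B → H.
So B → … → H → B is a cycle.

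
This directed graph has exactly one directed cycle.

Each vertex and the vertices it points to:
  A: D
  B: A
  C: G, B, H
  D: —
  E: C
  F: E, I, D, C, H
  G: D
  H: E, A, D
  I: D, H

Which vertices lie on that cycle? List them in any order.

C, E, H

DFS with gray/black marking from E:
E gray
  C gray
    G gray
      D gray
      D black
    G black
    B gray
      A gray
        A→D: D black — skip
      A black
    B black
    H gray
      H→E: E is gray → back edge
Back edge closes the cycle E → C → H → E; its vertices are {C, E, H}.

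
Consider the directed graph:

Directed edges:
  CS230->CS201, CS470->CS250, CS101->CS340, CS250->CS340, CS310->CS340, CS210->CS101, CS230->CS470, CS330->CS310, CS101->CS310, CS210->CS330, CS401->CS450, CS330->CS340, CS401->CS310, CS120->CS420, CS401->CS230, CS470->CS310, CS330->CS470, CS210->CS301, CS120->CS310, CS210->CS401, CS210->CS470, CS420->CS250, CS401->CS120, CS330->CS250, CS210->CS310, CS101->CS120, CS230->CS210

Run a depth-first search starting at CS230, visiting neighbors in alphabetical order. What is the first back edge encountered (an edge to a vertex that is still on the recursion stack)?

CS401->CS230

DFS from CS230 (visiting neighbors in alphabetical order); mark gray on enter, black on exit:
CS230 gray
  CS201 gray
  CS201 black
  CS210 gray
    CS101 gray
      CS120 gray
        CS310 gray
          CS340 gray
          CS340 black
        CS310 black
        CS420 gray
          CS250 gray
            CS250→CS340: CS340 black — skip
          CS250 black
        CS420 black
      CS120 black
      CS101→CS310: CS310 black — skip
      CS101→CS340: CS340 black — skip
    CS101 black
    CS301 gray
    CS301 black
    CS210→CS310: CS310 black — skip
    CS330 gray
      CS330→CS250: CS250 black — skip
      CS330→CS310: CS310 black — skip
      CS330→CS340: CS340 black — skip
      CS470 gray
        CS470→CS250: CS250 black — skip
        CS470→CS310: CS310 black — skip
      CS470 black
    CS330 black
    CS401 gray
      CS401→CS120: CS120 black — skip
      CS401→CS230: CS230 is gray → back edge
First back edge: CS401 → CS230.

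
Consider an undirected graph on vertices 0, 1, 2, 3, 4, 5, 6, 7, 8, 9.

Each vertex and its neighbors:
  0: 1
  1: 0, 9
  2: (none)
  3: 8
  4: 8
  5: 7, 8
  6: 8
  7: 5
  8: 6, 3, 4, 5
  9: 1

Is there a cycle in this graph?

DFS, tracking each vertex's parent; an edge to a visited non-parent vertex closes a cycle.
Start from 7:
visit 7 (parent –)
  visit 5 (parent 7)
    5–7: parent, skip
    visit 8 (parent 5)
      visit 6 (parent 8)
        6–8: parent, skip
      visit 3 (parent 8)
        3–8: parent, skip
      visit 4 (parent 8)
        4–8: parent, skip
      8–5: parent, skip
visit 0 (parent –)
  visit 1 (parent 0)
    1–0: parent, skip
    visit 9 (parent 1)
      9–1: parent, skip
visit 2 (parent –)
No non-parent visited neighbor found — the graph is a forest.

No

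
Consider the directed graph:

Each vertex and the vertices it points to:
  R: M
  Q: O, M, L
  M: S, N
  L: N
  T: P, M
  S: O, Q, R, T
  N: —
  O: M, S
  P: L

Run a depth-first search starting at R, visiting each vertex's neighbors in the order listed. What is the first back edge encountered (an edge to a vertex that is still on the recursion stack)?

DFS from R (visiting each vertex's neighbors in the order listed); mark gray on enter, black on exit:
R gray
  M gray
    S gray
      O gray
        O→M: M is gray → back edge
First back edge: O → M.

O->M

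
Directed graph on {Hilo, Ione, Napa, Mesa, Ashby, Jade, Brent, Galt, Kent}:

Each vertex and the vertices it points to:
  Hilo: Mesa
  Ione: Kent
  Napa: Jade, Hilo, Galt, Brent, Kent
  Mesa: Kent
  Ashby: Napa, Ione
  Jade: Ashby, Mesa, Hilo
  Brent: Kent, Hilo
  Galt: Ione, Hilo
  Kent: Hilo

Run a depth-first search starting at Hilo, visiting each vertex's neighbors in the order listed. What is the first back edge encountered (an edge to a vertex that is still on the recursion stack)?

Kent->Hilo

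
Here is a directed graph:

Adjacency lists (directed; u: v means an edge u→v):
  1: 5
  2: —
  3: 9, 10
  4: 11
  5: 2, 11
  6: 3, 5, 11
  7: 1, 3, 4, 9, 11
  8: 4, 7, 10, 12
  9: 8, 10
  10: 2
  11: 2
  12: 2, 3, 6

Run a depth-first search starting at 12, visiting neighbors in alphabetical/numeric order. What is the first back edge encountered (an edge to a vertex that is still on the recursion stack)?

7->3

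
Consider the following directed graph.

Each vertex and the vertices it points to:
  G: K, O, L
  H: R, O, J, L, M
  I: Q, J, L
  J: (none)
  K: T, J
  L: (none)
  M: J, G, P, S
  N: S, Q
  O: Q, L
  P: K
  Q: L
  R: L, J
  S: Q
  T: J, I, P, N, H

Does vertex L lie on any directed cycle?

No

L lies on a cycle iff there is a path from L back to itself.
Exploring from L, it never reaches itself; equivalently, its strongly connected component is a singleton.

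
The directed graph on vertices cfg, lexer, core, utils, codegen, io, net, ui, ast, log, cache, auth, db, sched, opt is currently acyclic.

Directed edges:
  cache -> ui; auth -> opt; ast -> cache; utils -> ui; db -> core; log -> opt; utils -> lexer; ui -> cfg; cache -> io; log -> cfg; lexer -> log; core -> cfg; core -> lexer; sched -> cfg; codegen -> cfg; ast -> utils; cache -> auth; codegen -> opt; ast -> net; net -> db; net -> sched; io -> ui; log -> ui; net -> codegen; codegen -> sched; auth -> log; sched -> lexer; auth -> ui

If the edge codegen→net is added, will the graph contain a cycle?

Adding codegen→net creates a cycle iff net can already reach codegen.
Path from net: net → codegen.
So net → … → codegen → net is a cycle.

Yes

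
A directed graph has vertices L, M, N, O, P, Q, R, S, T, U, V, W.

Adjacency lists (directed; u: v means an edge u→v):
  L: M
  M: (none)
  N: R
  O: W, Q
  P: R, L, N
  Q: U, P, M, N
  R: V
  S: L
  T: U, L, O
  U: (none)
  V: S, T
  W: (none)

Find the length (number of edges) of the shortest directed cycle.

6

For each vertex v, BFS finds the shortest path from v back to v.
The shortest such closed walk is R → V → T → O → Q → N → R, length 6.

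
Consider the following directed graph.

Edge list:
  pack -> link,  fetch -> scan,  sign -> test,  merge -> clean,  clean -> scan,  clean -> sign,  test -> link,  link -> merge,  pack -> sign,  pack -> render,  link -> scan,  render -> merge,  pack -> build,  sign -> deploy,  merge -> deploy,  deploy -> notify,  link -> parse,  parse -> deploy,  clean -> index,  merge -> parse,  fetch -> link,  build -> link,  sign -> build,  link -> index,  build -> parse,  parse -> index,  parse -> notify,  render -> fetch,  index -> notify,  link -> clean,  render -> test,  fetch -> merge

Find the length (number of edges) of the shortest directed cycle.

4

For each vertex v, BFS finds the shortest path from v back to v.
The shortest such closed walk is sign → build → link → clean → sign, length 4.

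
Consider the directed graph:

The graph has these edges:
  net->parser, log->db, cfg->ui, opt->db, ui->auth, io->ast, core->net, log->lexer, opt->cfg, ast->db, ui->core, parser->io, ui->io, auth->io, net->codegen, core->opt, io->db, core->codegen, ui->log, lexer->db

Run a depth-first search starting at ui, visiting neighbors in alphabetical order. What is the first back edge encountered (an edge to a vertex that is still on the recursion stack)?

DFS from ui (visiting neighbors in alphabetical order); mark gray on enter, black on exit:
ui gray
  auth gray
    io gray
      ast gray
        db gray
        db black
      ast black
      io→db: db black — skip
    io black
  auth black
  core gray
    codegen gray
    codegen black
    net gray
      net→codegen: codegen black — skip
      parser gray
        parser→io: io black — skip
      parser black
    net black
    opt gray
      cfg gray
        cfg→ui: ui is gray → back edge
First back edge: cfg → ui.

cfg->ui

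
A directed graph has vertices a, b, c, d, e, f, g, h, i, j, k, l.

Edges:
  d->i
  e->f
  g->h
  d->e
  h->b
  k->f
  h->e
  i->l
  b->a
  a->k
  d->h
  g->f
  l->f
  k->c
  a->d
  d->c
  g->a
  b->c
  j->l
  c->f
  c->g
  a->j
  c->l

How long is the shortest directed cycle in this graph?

4

For each vertex v, BFS finds the shortest path from v back to v.
The shortest such closed walk is b → a → d → h → b, length 4.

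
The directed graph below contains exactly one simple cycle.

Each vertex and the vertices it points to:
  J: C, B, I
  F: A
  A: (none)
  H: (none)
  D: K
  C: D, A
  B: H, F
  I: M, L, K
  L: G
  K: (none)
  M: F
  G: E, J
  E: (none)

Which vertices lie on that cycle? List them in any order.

DFS with gray/black marking from J:
J gray
  C gray
    D gray
      K gray
      K black
    D black
    A gray
    A black
  C black
  B gray
    H gray
    H black
    F gray
      F→A: A black — skip
    F black
  B black
  I gray
    M gray
      M→F: F black — skip
    M black
    L gray
      G gray
        E gray
        E black
        G→J: J is gray → back edge
Back edge closes the cycle J → I → L → G → J; its vertices are {G, I, J, L}.

G, I, J, L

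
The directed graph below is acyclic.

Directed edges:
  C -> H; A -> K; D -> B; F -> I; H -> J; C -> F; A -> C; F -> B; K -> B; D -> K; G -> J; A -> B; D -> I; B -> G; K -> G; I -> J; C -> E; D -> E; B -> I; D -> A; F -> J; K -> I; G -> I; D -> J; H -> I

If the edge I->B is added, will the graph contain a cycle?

Yes

Adding I→B creates a cycle iff B can already reach I.
Path from B: B → I.
So B → … → I → B is a cycle.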